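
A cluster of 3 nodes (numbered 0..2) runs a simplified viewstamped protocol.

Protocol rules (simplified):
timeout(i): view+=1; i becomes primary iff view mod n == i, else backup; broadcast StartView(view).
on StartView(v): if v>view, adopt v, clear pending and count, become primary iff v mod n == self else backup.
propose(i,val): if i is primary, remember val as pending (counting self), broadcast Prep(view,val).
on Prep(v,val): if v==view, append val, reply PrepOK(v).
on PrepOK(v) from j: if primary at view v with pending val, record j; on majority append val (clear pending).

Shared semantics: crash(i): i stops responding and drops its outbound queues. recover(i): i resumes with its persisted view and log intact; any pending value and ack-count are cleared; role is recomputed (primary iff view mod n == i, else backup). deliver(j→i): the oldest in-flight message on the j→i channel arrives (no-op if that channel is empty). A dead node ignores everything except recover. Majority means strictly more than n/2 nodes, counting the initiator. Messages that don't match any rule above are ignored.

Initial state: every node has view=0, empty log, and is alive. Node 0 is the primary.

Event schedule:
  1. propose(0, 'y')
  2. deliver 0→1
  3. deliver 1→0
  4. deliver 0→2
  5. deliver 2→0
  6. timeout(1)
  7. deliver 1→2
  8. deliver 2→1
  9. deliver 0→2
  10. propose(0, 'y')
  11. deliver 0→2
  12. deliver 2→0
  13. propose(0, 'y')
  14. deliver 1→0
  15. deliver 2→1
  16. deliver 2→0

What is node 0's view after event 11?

after 1 — propose(0,'y'): ·
after 2 — deliver 0→1: n1:back/v0/[y]
after 3 — deliver 1→0: n0:prim/v0/[y]
after 4 — deliver 0→2: n2:back/v0/[y]
after 5 — deliver 2→0: ·
after 6 — timeout(1): n1:prim/v1/[y]
after 7 — deliver 1→2: n2:back/v1/[y]
after 8 — deliver 2→1: ·
after 9 — deliver 0→2: ·
after 10 — propose(0,'y'): ·
after 11 — deliver 0→2: ·

0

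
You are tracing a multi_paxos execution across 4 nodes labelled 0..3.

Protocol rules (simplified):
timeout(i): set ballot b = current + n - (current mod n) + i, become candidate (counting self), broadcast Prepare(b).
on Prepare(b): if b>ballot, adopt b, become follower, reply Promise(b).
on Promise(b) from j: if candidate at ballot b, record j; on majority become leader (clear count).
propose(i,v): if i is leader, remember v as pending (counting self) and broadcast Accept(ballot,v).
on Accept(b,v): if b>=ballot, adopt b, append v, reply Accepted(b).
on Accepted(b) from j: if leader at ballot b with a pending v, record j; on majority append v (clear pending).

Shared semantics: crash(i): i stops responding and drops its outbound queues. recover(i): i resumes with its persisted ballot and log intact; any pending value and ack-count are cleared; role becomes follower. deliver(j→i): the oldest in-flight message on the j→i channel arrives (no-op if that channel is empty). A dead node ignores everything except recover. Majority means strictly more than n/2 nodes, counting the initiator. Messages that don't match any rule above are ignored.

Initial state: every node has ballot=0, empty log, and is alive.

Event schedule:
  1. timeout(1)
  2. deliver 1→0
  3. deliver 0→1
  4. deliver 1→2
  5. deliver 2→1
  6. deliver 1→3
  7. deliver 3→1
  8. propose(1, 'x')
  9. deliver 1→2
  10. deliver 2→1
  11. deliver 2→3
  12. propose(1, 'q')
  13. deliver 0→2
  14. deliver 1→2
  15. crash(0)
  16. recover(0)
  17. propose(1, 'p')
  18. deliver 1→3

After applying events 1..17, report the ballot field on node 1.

5

step 1 timeout(1): 1={cand,b=5,log=-}
step 2 deliver 1→0: 0={foll,b=5,log=-}
step 3 deliver 0→1: —
step 4 deliver 1→2: 2={foll,b=5,log=-}
step 5 deliver 2→1: 1={lead,b=5,log=-}
step 6 deliver 1→3: 3={foll,b=5,log=-}
step 7 deliver 3→1: —
step 8 propose(1,'x'): —
step 9 deliver 1→2: 2={foll,b=5,log=x}
step 10 deliver 2→1: —
step 11 deliver 2→3: —
step 12 propose(1,'q'): —
step 13 deliver 0→2: —
step 14 deliver 1→2: 2={foll,b=5,log=x,q}
step 15 crash(0): 0={✗foll,b=5,log=-}
step 16 recover(0): 0={foll,b=5,log=-}
step 17 propose(1,'p'): —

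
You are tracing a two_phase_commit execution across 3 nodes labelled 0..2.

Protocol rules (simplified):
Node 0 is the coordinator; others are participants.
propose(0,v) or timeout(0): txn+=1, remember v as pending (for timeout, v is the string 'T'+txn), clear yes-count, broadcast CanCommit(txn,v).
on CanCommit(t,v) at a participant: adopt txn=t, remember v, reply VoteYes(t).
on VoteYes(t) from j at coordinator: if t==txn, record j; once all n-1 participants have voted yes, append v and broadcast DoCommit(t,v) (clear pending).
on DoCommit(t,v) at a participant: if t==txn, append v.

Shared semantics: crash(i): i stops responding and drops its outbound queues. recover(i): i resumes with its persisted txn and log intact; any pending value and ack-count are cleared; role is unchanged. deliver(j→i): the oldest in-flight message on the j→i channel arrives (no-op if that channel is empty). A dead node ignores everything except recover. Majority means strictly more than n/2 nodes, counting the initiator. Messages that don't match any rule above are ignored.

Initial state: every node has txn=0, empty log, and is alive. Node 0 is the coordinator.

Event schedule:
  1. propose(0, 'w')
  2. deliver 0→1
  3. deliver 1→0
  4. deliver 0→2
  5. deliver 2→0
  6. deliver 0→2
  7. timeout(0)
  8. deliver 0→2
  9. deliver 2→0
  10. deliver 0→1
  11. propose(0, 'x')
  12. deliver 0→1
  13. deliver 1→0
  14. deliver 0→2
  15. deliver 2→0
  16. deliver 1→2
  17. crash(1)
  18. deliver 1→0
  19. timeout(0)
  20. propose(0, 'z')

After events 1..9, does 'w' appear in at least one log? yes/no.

yes

e1 propose(0,'w'): 0[coor,t=1,-]
e2 deliver 0→1: 1[part,t=1,-]
e3 deliver 1→0: ·
e4 deliver 0→2: 2[part,t=1,-]
e5 deliver 2→0: 0[coor,t=1,w]
e6 deliver 0→2: 2[part,t=1,w]
e7 timeout(0): 0[coor,t=2,w]
e8 deliver 0→2: 2[part,t=2,w]
e9 deliver 2→0: ·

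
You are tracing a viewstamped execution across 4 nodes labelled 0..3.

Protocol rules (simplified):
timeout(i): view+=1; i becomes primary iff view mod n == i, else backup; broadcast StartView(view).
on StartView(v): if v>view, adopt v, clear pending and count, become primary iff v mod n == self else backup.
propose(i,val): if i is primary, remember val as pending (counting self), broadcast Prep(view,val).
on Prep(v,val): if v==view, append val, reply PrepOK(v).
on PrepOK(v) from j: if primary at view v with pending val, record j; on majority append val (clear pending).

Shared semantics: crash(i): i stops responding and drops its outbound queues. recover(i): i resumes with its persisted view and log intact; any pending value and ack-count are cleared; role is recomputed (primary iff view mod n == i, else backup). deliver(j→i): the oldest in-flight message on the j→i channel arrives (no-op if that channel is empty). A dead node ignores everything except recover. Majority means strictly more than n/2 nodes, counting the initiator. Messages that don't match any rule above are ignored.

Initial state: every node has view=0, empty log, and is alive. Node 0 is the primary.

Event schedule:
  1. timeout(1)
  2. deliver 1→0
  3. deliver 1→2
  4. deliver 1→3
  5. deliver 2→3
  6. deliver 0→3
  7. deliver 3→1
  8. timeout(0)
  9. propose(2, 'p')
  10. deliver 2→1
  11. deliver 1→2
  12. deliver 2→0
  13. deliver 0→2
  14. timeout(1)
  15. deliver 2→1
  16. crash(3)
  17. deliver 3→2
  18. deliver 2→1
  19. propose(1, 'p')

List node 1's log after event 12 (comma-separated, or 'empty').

empty

[1] timeout(1) → N1(prim v1 [-])
[2] deliver 1→0 → N0(back v1 [-])
[3] deliver 1→2 → N2(back v1 [-])
[4] deliver 1→3 → N3(back v1 [-])
[5] deliver 2→3 → ∅
[6] deliver 0→3 → ∅
[7] deliver 3→1 → ∅
[8] timeout(0) → N0(back v2 [-])
[9] propose(2,'p') → ∅
[10] deliver 2→1 → ∅
[11] deliver 1→2 → ∅
[12] deliver 2→0 → ∅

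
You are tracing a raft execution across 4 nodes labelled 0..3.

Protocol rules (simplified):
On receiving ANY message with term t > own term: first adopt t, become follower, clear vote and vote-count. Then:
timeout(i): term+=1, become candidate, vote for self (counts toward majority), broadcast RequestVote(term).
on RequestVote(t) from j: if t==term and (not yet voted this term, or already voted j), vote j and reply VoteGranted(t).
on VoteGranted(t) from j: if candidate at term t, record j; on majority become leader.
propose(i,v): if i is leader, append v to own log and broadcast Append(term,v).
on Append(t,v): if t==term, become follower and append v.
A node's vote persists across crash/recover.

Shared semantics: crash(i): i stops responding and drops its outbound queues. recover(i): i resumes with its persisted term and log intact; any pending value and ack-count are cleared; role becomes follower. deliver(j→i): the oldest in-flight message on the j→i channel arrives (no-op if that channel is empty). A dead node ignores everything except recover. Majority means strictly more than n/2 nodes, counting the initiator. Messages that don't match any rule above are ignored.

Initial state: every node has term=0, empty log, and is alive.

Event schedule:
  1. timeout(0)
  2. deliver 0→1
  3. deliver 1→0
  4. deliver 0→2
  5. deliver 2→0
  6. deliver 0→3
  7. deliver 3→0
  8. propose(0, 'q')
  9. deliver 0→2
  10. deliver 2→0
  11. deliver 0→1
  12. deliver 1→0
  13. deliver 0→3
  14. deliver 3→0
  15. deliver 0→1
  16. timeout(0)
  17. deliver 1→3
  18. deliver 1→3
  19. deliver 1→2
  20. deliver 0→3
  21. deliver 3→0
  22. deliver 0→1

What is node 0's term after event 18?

e1 timeout(0): 0[cand,t=1,-]
e2 deliver 0→1: 1[foll,t=1,-]
e3 deliver 1→0: ·
e4 deliver 0→2: 2[foll,t=1,-]
e5 deliver 2→0: 0[lead,t=1,-]
e6 deliver 0→3: 3[foll,t=1,-]
e7 deliver 3→0: ·
e8 propose(0,'q'): 0[lead,t=1,q]
e9 deliver 0→2: 2[foll,t=1,q]
e10 deliver 2→0: ·
e11 deliver 0→1: 1[foll,t=1,q]
e12 deliver 1→0: ·
e13 deliver 0→3: 3[foll,t=1,q]
e14 deliver 3→0: ·
e15 deliver 0→1: ·
e16 timeout(0): 0[cand,t=2,q]
e17 deliver 1→3: ·
e18 deliver 1→3: ·

2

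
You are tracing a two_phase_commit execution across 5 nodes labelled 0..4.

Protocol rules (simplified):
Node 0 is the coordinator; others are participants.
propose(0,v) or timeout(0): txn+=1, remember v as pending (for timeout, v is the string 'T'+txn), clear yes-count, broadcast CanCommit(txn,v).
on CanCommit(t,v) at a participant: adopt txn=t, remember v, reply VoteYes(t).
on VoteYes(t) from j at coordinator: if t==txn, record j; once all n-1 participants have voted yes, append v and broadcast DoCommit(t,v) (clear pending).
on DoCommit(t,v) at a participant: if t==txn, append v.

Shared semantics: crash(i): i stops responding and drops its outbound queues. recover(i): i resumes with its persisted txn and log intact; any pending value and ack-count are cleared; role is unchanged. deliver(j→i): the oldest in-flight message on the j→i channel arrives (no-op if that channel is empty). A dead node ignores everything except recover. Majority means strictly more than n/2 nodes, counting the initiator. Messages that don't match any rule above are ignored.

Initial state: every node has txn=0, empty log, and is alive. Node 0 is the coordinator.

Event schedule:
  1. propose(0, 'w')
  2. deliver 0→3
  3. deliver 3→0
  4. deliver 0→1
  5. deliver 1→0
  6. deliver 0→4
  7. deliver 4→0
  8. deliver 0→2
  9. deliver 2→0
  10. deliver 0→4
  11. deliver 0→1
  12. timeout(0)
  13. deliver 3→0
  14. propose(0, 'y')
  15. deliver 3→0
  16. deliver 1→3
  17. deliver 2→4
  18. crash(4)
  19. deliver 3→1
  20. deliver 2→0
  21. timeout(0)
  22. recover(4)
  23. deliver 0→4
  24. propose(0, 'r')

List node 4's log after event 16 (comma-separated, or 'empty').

w

step 1 propose(0,'w'): 0={coor,t=1,log=-}
step 2 deliver 0→3: 3={part,t=1,log=-}
step 3 deliver 3→0: —
step 4 deliver 0→1: 1={part,t=1,log=-}
step 5 deliver 1→0: —
step 6 deliver 0→4: 4={part,t=1,log=-}
step 7 deliver 4→0: —
step 8 deliver 0→2: 2={part,t=1,log=-}
step 9 deliver 2→0: 0={coor,t=1,log=w}
step 10 deliver 0→4: 4={part,t=1,log=w}
step 11 deliver 0→1: 1={part,t=1,log=w}
step 12 timeout(0): 0={coor,t=2,log=w}
step 13 deliver 3→0: —
step 14 propose(0,'y'): 0={coor,t=3,log=w}
step 15 deliver 3→0: —
step 16 deliver 1→3: —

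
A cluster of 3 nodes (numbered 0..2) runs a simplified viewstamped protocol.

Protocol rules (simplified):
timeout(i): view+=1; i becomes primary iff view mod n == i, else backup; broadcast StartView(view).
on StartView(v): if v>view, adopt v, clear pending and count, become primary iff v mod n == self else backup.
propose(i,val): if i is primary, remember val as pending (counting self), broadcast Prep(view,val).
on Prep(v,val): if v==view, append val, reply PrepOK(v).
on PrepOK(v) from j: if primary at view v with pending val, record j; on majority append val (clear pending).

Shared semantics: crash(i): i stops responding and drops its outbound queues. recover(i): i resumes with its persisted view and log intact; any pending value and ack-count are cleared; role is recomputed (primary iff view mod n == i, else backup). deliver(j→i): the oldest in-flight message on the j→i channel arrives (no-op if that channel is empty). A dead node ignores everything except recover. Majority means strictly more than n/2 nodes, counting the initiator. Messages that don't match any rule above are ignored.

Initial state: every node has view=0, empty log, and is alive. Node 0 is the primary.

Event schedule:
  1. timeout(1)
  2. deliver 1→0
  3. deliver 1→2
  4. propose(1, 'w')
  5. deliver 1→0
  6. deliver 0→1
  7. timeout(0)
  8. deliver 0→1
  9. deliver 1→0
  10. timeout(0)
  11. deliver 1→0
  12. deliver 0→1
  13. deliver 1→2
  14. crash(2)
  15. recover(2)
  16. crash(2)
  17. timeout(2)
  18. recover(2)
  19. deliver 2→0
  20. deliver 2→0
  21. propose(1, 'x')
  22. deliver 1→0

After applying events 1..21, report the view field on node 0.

step 1 timeout(1): 1={prim,v=1,log=-}
step 2 deliver 1→0: 0={back,v=1,log=-}
step 3 deliver 1→2: 2={back,v=1,log=-}
step 4 propose(1,'w'): —
step 5 deliver 1→0: 0={back,v=1,log=w}
step 6 deliver 0→1: 1={prim,v=1,log=w}
step 7 timeout(0): 0={back,v=2,log=w}
step 8 deliver 0→1: 1={back,v=2,log=w}
step 9 deliver 1→0: —
step 10 timeout(0): 0={prim,v=3,log=w}
step 11 deliver 1→0: —
step 12 deliver 0→1: 1={back,v=3,log=w}
step 13 deliver 1→2: 2={back,v=1,log=w}
step 14 crash(2): 2={✗back,v=1,log=w}
step 15 recover(2): 2={back,v=1,log=w}
step 16 crash(2): 2={✗back,v=1,log=w}
step 17 timeout(2): —
step 18 recover(2): 2={back,v=1,log=w}
step 19 deliver 2→0: —
step 20 deliver 2→0: —
step 21 propose(1,'x'): —

3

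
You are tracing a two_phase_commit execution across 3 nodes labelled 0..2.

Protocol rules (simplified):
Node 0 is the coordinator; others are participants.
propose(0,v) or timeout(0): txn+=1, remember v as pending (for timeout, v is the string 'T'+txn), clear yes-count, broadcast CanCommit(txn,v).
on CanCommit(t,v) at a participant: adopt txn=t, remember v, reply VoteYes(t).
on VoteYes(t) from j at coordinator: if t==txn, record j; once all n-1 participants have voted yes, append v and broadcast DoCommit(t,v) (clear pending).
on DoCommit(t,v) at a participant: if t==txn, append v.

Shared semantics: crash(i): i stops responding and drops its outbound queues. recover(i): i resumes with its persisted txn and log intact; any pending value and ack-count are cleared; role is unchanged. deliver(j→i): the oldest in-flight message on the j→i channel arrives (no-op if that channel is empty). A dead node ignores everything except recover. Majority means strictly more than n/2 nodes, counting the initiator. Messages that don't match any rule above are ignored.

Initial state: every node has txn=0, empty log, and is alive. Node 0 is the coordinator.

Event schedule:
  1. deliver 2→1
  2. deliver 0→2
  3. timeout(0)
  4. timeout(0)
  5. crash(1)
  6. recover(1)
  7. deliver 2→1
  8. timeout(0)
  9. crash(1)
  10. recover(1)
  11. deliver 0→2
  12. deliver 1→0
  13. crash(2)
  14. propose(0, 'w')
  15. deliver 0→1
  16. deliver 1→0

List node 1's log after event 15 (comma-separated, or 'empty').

1. deliver 2→1:  nop
2. deliver 0→2:  nop
3. timeout(0):  <0:coor t1 ->
4. timeout(0):  <0:coor t2 ->
5. crash(1):  <1:✗part t0 ->
6. recover(1):  <1:part t0 ->
7. deliver 2→1:  nop
8. timeout(0):  <0:coor t3 ->
9. crash(1):  <1:✗part t0 ->
10. recover(1):  <1:part t0 ->
11. deliver 0→2:  <2:part t1 ->
12. deliver 1→0:  nop
13. crash(2):  <2:✗part t1 ->
14. propose(0,'w'):  <0:coor t4 ->
15. deliver 0→1:  <1:part t1 ->

empty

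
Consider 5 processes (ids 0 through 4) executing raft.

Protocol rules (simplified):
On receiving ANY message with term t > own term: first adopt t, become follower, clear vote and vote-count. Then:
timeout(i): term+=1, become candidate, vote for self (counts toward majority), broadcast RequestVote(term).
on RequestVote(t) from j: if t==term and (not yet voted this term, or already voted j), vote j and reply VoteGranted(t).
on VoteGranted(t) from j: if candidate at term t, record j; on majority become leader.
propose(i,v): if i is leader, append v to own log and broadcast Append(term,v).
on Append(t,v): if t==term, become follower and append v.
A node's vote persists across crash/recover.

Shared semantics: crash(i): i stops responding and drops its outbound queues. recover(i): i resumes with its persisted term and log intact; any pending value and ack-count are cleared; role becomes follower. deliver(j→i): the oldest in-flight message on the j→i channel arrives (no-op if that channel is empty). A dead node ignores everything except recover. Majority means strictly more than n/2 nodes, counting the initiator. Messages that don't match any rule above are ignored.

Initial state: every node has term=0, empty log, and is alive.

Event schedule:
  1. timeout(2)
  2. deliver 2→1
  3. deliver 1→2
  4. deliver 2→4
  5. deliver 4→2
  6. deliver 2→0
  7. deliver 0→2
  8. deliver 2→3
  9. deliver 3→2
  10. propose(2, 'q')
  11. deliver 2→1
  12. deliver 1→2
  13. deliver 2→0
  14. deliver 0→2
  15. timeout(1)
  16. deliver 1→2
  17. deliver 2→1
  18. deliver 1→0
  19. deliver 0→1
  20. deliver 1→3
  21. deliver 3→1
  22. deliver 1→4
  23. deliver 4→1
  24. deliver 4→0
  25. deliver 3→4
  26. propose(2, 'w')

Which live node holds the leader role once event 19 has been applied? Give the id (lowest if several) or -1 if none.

1

e1 timeout(2): 2[cand,t=1,-]
e2 deliver 2→1: 1[foll,t=1,-]
e3 deliver 1→2: ·
e4 deliver 2→4: 4[foll,t=1,-]
e5 deliver 4→2: 2[lead,t=1,-]
e6 deliver 2→0: 0[foll,t=1,-]
e7 deliver 0→2: ·
e8 deliver 2→3: 3[foll,t=1,-]
e9 deliver 3→2: ·
e10 propose(2,'q'): 2[lead,t=1,q]
e11 deliver 2→1: 1[foll,t=1,q]
e12 deliver 1→2: ·
e13 deliver 2→0: 0[foll,t=1,q]
e14 deliver 0→2: ·
e15 timeout(1): 1[cand,t=2,q]
e16 deliver 1→2: 2[foll,t=2,q]
e17 deliver 2→1: ·
e18 deliver 1→0: 0[foll,t=2,q]
e19 deliver 0→1: 1[lead,t=2,q]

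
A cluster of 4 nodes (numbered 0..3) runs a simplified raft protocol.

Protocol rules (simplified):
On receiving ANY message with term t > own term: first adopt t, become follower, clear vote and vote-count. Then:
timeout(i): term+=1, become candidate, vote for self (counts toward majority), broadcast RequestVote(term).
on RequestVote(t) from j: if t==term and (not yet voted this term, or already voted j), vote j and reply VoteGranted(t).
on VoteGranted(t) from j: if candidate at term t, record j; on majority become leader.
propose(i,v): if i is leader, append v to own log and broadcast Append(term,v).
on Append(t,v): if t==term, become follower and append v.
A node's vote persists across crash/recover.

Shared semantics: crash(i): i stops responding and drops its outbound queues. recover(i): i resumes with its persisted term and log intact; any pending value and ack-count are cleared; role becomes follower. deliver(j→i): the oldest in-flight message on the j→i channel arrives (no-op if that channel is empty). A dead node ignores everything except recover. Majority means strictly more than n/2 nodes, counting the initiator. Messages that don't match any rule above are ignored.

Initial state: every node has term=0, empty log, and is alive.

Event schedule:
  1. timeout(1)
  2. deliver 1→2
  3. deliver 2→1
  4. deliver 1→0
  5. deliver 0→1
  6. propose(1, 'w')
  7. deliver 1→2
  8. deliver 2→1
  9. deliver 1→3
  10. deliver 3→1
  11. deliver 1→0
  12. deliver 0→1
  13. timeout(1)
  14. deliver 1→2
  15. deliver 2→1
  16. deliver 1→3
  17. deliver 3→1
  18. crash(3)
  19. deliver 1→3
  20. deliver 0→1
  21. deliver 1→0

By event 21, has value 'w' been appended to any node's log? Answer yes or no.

1. timeout(1):  <1:cand t1 ->
2. deliver 1→2:  <2:foll t1 ->
3. deliver 2→1:  nop
4. deliver 1→0:  <0:foll t1 ->
5. deliver 0→1:  <1:lead t1 ->
6. propose(1,'w'):  <1:lead t1 w>
7. deliver 1→2:  <2:foll t1 w>
8. deliver 2→1:  nop
9. deliver 1→3:  <3:foll t1 ->
10. deliver 3→1:  nop
11. deliver 1→0:  <0:foll t1 w>
12. deliver 0→1:  nop
13. timeout(1):  <1:cand t2 w>
14. deliver 1→2:  <2:foll t2 w>
15. deliver 2→1:  nop
16. deliver 1→3:  <3:foll t1 w>
17. deliver 3→1:  nop
18. crash(3):  <3:✗foll t1 w>
19. deliver 1→3:  nop
20. deliver 0→1:  nop
21. deliver 1→0:  <0:foll t2 w>

yes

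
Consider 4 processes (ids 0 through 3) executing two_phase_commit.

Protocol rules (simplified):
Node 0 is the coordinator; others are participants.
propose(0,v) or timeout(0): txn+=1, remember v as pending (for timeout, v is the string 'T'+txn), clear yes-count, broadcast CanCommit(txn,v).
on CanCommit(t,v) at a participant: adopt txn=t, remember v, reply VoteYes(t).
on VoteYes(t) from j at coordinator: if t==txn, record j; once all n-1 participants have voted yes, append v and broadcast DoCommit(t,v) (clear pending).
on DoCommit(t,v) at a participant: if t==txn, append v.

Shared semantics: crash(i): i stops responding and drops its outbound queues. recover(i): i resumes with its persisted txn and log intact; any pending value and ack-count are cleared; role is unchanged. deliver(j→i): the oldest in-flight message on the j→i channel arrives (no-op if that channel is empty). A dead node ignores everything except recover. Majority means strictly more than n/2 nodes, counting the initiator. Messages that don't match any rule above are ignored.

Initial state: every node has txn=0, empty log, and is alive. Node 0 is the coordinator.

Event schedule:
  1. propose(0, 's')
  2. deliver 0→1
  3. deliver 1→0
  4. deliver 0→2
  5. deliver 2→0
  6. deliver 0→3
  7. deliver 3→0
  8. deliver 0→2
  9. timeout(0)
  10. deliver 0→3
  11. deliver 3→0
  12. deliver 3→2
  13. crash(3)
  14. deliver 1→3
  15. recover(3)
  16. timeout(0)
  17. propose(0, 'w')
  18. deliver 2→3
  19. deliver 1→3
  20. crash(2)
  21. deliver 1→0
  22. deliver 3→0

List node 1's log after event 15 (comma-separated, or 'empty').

empty

[1] propose(0,'s') → N0(coor t1 [-])
[2] deliver 0→1 → N1(part t1 [-])
[3] deliver 1→0 → ∅
[4] deliver 0→2 → N2(part t1 [-])
[5] deliver 2→0 → ∅
[6] deliver 0→3 → N3(part t1 [-])
[7] deliver 3→0 → N0(coor t1 [s])
[8] deliver 0→2 → N2(part t1 [s])
[9] timeout(0) → N0(coor t2 [s])
[10] deliver 0→3 → N3(part t1 [s])
[11] deliver 3→0 → ∅
[12] deliver 3→2 → ∅
[13] crash(3) → N3(✗part t1 [s])
[14] deliver 1→3 → ∅
[15] recover(3) → N3(part t1 [s])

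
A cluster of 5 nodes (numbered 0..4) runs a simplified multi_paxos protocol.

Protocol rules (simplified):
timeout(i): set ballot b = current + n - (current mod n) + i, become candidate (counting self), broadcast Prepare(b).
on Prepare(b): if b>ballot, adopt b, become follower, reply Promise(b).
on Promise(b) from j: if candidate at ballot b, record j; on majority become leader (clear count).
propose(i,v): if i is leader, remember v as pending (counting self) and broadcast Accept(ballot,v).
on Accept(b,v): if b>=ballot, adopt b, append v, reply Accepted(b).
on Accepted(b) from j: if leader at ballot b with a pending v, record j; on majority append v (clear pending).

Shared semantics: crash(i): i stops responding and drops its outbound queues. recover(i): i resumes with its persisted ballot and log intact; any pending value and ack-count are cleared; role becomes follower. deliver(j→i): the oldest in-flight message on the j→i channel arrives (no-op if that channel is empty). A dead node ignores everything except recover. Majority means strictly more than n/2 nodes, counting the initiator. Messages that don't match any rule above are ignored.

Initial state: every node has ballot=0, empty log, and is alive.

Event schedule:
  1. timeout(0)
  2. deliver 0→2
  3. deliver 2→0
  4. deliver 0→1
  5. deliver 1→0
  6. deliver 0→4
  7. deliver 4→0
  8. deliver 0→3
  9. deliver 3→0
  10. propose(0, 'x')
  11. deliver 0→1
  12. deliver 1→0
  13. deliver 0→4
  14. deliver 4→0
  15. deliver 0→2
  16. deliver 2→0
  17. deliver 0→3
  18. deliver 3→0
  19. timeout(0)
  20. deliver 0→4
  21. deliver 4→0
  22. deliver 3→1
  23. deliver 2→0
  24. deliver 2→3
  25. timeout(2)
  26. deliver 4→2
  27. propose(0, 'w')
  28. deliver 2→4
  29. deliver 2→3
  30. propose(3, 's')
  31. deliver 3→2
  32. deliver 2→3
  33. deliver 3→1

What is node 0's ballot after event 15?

1. timeout(0):  <0:cand b5 ->
2. deliver 0→2:  <2:foll b5 ->
3. deliver 2→0:  nop
4. deliver 0→1:  <1:foll b5 ->
5. deliver 1→0:  <0:lead b5 ->
6. deliver 0→4:  <4:foll b5 ->
7. deliver 4→0:  nop
8. deliver 0→3:  <3:foll b5 ->
9. deliver 3→0:  nop
10. propose(0,'x'):  nop
11. deliver 0→1:  <1:foll b5 x>
12. deliver 1→0:  nop
13. deliver 0→4:  <4:foll b5 x>
14. deliver 4→0:  <0:lead b5 x>
15. deliver 0→2:  <2:foll b5 x>

5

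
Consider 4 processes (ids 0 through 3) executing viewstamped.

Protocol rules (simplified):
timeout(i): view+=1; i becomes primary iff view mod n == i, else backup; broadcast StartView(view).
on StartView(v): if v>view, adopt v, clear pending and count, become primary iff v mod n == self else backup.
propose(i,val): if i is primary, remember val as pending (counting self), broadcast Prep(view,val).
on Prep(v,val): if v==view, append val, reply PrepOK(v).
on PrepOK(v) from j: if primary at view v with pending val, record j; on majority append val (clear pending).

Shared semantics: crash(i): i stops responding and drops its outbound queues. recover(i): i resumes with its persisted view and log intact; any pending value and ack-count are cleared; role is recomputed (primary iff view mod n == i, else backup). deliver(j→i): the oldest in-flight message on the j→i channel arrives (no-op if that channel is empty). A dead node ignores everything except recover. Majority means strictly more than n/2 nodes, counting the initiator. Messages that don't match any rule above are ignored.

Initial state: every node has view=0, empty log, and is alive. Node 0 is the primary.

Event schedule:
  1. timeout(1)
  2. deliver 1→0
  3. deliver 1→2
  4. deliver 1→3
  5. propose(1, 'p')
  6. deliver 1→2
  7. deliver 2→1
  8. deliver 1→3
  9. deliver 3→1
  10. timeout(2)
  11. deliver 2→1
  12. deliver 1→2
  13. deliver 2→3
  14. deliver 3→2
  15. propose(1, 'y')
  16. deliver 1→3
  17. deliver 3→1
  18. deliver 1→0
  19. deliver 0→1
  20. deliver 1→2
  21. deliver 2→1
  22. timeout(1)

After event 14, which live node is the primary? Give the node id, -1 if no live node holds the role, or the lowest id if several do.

2

e1 timeout(1): 1[prim,v=1,-]
e2 deliver 1→0: 0[back,v=1,-]
e3 deliver 1→2: 2[back,v=1,-]
e4 deliver 1→3: 3[back,v=1,-]
e5 propose(1,'p'): ·
e6 deliver 1→2: 2[back,v=1,p]
e7 deliver 2→1: ·
e8 deliver 1→3: 3[back,v=1,p]
e9 deliver 3→1: 1[prim,v=1,p]
e10 timeout(2): 2[prim,v=2,p]
e11 deliver 2→1: 1[back,v=2,p]
e12 deliver 1→2: ·
e13 deliver 2→3: 3[back,v=2,p]
e14 deliver 3→2: ·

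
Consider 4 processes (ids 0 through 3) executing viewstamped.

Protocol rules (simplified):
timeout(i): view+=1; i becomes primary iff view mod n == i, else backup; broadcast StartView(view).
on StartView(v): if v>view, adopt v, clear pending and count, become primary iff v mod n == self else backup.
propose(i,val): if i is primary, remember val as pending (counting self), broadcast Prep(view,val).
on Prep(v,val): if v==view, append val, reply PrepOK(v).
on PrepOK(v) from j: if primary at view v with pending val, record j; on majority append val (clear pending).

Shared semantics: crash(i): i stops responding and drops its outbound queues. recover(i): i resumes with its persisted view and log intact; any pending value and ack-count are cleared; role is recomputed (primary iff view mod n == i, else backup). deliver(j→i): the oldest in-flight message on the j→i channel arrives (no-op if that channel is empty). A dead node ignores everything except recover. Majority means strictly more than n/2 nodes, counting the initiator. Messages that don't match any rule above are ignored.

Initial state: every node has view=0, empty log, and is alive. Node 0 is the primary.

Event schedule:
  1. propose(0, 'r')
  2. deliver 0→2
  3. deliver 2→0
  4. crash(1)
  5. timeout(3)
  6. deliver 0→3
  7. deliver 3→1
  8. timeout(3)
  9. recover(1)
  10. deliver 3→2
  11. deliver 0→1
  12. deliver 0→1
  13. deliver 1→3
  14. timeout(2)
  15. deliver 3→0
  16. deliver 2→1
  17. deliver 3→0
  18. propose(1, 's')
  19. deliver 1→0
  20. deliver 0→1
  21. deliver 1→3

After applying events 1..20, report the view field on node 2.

[1] propose(0,'r') → ∅
[2] deliver 0→2 → N2(back v0 [r])
[3] deliver 2→0 → ∅
[4] crash(1) → N1(✗back v0 [-])
[5] timeout(3) → N3(back v1 [-])
[6] deliver 0→3 → ∅
[7] deliver 3→1 → ∅
[8] timeout(3) → N3(back v2 [-])
[9] recover(1) → N1(back v0 [-])
[10] deliver 3→2 → N2(back v1 [r])
[11] deliver 0→1 → N1(back v0 [r])
[12] deliver 0→1 → ∅
[13] deliver 1→3 → ∅
[14] timeout(2) → N2(prim v2 [r])
[15] deliver 3→0 → N0(back v1 [-])
[16] deliver 2→1 → N1(back v2 [r])
[17] deliver 3→0 → N0(back v2 [-])
[18] propose(1,'s') → ∅
[19] deliver 1→0 → ∅
[20] deliver 0→1 → ∅

2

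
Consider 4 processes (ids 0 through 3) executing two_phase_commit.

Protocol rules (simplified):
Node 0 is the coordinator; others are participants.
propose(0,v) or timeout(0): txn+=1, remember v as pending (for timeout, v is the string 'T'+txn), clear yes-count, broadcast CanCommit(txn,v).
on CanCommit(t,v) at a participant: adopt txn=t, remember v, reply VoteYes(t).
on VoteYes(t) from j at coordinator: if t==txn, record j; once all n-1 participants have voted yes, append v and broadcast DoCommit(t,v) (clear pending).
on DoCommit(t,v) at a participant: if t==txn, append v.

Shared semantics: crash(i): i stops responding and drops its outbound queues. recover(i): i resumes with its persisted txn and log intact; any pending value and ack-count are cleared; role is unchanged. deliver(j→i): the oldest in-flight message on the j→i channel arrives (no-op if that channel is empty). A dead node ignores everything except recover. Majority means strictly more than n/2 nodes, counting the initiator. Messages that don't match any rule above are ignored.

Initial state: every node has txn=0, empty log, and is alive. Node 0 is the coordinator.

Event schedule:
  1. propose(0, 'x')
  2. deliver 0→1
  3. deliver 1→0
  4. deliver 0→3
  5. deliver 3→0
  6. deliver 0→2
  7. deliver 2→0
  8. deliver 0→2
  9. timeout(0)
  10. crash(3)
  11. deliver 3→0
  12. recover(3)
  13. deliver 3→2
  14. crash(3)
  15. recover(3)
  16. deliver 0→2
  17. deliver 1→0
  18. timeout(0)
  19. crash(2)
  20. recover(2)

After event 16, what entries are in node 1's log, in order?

1. propose(0,'x'):  <0:coor t1 ->
2. deliver 0→1:  <1:part t1 ->
3. deliver 1→0:  nop
4. deliver 0→3:  <3:part t1 ->
5. deliver 3→0:  nop
6. deliver 0→2:  <2:part t1 ->
7. deliver 2→0:  <0:coor t1 x>
8. deliver 0→2:  <2:part t1 x>
9. timeout(0):  <0:coor t2 x>
10. crash(3):  <3:✗part t1 ->
11. deliver 3→0:  nop
12. recover(3):  <3:part t1 ->
13. deliver 3→2:  nop
14. crash(3):  <3:✗part t1 ->
15. recover(3):  <3:part t1 ->
16. deliver 0→2:  <2:part t2 x>

empty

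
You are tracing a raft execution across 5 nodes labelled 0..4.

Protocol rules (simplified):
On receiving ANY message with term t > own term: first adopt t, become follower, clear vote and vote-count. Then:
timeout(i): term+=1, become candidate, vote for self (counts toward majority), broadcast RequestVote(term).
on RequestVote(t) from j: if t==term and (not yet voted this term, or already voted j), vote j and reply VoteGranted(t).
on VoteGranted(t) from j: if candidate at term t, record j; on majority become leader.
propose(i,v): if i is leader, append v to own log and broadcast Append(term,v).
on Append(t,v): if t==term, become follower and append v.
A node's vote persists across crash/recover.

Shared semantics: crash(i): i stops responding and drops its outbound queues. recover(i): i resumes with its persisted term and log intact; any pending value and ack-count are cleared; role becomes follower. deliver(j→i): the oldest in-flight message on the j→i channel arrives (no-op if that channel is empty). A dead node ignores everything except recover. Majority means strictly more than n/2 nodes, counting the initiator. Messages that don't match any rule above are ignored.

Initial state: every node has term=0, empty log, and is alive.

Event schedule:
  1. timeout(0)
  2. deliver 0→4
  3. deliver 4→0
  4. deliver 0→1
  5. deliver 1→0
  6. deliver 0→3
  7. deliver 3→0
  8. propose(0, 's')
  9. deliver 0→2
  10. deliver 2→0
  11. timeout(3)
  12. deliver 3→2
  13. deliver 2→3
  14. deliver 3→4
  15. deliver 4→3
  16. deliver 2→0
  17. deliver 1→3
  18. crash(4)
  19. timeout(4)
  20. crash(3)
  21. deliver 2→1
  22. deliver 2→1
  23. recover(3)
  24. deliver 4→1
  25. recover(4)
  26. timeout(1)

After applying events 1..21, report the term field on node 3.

1. timeout(0):  <0:cand t1 ->
2. deliver 0→4:  <4:foll t1 ->
3. deliver 4→0:  nop
4. deliver 0→1:  <1:foll t1 ->
5. deliver 1→0:  <0:lead t1 ->
6. deliver 0→3:  <3:foll t1 ->
7. deliver 3→0:  nop
8. propose(0,'s'):  <0:lead t1 s>
9. deliver 0→2:  <2:foll t1 ->
10. deliver 2→0:  nop
11. timeout(3):  <3:cand t2 ->
12. deliver 3→2:  <2:foll t2 ->
13. deliver 2→3:  nop
14. deliver 3→4:  <4:foll t2 ->
15. deliver 4→3:  <3:lead t2 ->
16. deliver 2→0:  nop
17. deliver 1→3:  nop
18. crash(4):  <4:✗foll t2 ->
19. timeout(4):  nop
20. crash(3):  <3:✗lead t2 ->
21. deliver 2→1:  nop

2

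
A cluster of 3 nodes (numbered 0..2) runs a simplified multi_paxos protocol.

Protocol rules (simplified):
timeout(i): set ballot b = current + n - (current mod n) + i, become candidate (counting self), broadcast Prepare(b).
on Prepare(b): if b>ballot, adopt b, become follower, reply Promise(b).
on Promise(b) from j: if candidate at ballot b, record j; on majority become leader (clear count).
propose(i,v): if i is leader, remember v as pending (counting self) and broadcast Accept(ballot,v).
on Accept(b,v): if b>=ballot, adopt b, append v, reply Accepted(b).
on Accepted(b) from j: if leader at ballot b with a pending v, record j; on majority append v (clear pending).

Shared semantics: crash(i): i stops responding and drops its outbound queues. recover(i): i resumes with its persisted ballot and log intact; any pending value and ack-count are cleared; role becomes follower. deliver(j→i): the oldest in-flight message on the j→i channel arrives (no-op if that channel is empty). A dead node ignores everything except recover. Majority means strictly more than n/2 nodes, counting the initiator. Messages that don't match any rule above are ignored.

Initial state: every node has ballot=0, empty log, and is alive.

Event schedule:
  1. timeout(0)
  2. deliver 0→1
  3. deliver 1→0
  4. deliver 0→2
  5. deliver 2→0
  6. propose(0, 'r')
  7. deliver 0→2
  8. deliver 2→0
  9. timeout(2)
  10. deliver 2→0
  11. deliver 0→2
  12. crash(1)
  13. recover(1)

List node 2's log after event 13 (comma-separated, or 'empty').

1. timeout(0):  <0:cand b3 ->
2. deliver 0→1:  <1:foll b3 ->
3. deliver 1→0:  <0:lead b3 ->
4. deliver 0→2:  <2:foll b3 ->
5. deliver 2→0:  nop
6. propose(0,'r'):  nop
7. deliver 0→2:  <2:foll b3 r>
8. deliver 2→0:  <0:lead b3 r>
9. timeout(2):  <2:cand b8 r>
10. deliver 2→0:  <0:foll b8 r>
11. deliver 0→2:  <2:lead b8 r>
12. crash(1):  <1:✗foll b3 ->
13. recover(1):  <1:foll b3 ->

r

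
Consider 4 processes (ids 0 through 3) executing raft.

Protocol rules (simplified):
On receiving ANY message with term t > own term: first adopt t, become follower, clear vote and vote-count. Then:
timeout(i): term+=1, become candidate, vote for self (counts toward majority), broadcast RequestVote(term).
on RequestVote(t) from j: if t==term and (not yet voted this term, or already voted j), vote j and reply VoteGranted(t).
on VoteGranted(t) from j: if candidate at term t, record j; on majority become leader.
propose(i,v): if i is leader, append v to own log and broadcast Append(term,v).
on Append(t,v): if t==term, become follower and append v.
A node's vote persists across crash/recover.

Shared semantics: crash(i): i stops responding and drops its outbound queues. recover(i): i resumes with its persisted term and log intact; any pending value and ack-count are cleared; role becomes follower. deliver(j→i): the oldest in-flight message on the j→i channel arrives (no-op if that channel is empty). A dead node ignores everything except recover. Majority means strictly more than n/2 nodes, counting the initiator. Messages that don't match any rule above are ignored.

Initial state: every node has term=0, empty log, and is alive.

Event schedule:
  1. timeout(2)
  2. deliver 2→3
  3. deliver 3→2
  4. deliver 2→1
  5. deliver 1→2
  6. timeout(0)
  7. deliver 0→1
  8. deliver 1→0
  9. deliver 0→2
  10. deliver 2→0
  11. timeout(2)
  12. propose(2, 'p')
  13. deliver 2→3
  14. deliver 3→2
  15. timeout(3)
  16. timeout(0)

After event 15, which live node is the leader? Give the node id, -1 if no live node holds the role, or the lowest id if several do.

[1] timeout(2) → N2(cand t1 [-])
[2] deliver 2→3 → N3(foll t1 [-])
[3] deliver 3→2 → ∅
[4] deliver 2→1 → N1(foll t1 [-])
[5] deliver 1→2 → N2(lead t1 [-])
[6] timeout(0) → N0(cand t1 [-])
[7] deliver 0→1 → ∅
[8] deliver 1→0 → ∅
[9] deliver 0→2 → ∅
[10] deliver 2→0 → ∅
[11] timeout(2) → N2(cand t2 [-])
[12] propose(2,'p') → ∅
[13] deliver 2→3 → N3(foll t2 [-])
[14] deliver 3→2 → ∅
[15] timeout(3) → N3(cand t3 [-])

-1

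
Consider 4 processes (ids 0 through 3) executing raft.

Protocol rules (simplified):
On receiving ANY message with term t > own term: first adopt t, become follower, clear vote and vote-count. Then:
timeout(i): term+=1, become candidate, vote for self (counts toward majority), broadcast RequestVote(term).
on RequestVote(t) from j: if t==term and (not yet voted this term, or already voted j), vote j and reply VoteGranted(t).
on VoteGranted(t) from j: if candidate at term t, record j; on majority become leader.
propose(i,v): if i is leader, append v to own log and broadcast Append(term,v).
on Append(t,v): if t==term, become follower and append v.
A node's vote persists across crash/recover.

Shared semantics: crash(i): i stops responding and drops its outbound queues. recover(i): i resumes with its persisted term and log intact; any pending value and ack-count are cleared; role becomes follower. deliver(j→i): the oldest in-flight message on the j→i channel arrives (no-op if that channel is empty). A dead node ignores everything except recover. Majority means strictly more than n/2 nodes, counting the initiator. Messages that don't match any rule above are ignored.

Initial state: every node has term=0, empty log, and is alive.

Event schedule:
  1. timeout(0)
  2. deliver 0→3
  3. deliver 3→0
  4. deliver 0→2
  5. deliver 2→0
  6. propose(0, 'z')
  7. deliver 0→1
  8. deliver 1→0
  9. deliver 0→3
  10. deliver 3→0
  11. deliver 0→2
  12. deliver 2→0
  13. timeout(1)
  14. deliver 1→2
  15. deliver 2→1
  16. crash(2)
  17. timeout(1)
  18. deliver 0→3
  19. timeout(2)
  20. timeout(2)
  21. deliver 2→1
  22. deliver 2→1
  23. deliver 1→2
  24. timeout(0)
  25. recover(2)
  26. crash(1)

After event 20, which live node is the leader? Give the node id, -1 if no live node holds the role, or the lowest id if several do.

after 1 — timeout(0): n0:cand/t1/[-]
after 2 — deliver 0→3: n3:foll/t1/[-]
after 3 — deliver 3→0: ·
after 4 — deliver 0→2: n2:foll/t1/[-]
after 5 — deliver 2→0: n0:lead/t1/[-]
after 6 — propose(0,'z'): n0:lead/t1/[z]
after 7 — deliver 0→1: n1:foll/t1/[-]
after 8 — deliver 1→0: ·
after 9 — deliver 0→3: n3:foll/t1/[z]
after 10 — deliver 3→0: ·
after 11 — deliver 0→2: n2:foll/t1/[z]
after 12 — deliver 2→0: ·
after 13 — timeout(1): n1:cand/t2/[-]
after 14 — deliver 1→2: n2:foll/t2/[z]
after 15 — deliver 2→1: ·
after 16 — crash(2): n2:✗foll/t2/[z]
after 17 — timeout(1): n1:cand/t3/[-]
after 18 — deliver 0→3: ·
after 19 — timeout(2): ·
after 20 — timeout(2): ·

0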